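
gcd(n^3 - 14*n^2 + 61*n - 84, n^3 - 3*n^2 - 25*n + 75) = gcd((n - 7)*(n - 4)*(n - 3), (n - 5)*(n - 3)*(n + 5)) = n - 3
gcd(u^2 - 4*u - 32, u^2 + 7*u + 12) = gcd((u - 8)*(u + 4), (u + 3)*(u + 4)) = u + 4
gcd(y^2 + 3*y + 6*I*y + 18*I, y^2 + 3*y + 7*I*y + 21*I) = y + 3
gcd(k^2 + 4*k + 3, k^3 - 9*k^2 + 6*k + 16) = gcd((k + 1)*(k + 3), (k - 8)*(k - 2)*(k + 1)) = k + 1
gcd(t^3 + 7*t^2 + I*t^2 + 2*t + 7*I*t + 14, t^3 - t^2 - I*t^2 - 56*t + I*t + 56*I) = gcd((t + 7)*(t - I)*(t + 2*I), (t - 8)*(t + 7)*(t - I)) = t^2 + t*(7 - I) - 7*I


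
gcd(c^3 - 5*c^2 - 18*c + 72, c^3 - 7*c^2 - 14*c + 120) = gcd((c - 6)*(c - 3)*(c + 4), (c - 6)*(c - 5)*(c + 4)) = c^2 - 2*c - 24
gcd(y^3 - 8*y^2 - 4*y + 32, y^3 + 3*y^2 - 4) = y + 2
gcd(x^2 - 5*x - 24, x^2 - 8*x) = x - 8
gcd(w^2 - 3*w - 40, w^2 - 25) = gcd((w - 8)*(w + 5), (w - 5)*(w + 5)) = w + 5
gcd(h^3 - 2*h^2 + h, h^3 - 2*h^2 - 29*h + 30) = h - 1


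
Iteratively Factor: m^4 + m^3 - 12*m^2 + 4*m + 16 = (m - 2)*(m^3 + 3*m^2 - 6*m - 8) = (m - 2)^2*(m^2 + 5*m + 4) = (m - 2)^2*(m + 1)*(m + 4)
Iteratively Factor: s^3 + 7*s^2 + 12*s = (s + 4)*(s^2 + 3*s) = (s + 3)*(s + 4)*(s)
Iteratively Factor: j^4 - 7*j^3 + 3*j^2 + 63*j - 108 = (j - 3)*(j^3 - 4*j^2 - 9*j + 36) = (j - 4)*(j - 3)*(j^2 - 9) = (j - 4)*(j - 3)*(j + 3)*(j - 3)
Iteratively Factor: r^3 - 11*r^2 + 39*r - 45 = (r - 3)*(r^2 - 8*r + 15) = (r - 3)^2*(r - 5)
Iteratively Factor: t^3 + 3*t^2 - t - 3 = (t + 1)*(t^2 + 2*t - 3) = (t + 1)*(t + 3)*(t - 1)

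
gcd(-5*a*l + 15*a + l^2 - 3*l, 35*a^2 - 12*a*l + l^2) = 5*a - l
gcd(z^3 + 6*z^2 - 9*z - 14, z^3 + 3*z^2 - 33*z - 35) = z^2 + 8*z + 7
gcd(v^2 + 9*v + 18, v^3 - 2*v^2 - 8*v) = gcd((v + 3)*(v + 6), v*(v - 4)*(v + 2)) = 1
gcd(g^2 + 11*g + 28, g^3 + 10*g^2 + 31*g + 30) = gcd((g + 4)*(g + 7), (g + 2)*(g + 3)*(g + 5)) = 1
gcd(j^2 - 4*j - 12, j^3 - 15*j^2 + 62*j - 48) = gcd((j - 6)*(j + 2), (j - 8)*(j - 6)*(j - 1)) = j - 6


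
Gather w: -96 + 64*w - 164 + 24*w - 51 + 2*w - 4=90*w - 315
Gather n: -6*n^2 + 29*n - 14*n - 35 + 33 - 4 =-6*n^2 + 15*n - 6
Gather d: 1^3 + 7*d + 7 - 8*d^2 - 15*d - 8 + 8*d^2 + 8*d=0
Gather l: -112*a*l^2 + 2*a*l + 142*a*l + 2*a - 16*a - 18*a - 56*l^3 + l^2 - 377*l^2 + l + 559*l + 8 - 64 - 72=-32*a - 56*l^3 + l^2*(-112*a - 376) + l*(144*a + 560) - 128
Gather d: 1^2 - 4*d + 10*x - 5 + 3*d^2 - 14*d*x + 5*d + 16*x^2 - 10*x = 3*d^2 + d*(1 - 14*x) + 16*x^2 - 4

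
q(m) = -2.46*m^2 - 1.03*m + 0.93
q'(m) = -4.92*m - 1.03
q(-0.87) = -0.04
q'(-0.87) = 3.25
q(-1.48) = -2.93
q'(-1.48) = 6.25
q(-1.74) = -4.73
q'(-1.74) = 7.53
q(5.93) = -91.68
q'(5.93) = -30.21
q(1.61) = -7.10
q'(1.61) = -8.95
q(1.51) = -6.23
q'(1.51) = -8.46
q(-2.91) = -16.90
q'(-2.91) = 13.29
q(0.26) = 0.50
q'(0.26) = -2.31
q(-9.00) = -189.06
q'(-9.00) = 43.25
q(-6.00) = -81.45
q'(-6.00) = 28.49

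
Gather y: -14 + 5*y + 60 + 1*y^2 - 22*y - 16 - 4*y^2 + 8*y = -3*y^2 - 9*y + 30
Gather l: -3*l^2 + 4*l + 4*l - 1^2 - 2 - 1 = -3*l^2 + 8*l - 4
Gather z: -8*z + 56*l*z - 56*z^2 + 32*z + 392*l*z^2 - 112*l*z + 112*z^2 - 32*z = z^2*(392*l + 56) + z*(-56*l - 8)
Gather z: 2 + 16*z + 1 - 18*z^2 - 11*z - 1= -18*z^2 + 5*z + 2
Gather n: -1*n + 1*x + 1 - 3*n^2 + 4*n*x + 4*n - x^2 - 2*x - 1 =-3*n^2 + n*(4*x + 3) - x^2 - x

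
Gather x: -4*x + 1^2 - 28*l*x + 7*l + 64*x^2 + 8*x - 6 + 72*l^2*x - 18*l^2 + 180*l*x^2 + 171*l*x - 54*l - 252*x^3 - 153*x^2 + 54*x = -18*l^2 - 47*l - 252*x^3 + x^2*(180*l - 89) + x*(72*l^2 + 143*l + 58) - 5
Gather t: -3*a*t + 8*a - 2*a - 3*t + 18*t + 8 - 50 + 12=6*a + t*(15 - 3*a) - 30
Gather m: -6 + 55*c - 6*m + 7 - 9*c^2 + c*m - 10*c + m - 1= -9*c^2 + 45*c + m*(c - 5)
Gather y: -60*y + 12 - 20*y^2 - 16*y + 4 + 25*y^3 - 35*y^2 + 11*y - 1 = 25*y^3 - 55*y^2 - 65*y + 15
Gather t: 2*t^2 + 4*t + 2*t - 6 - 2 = 2*t^2 + 6*t - 8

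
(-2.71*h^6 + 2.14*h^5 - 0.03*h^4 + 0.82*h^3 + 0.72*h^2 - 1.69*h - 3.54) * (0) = 0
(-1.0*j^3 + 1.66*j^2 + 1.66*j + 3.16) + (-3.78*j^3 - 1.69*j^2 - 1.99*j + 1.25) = -4.78*j^3 - 0.03*j^2 - 0.33*j + 4.41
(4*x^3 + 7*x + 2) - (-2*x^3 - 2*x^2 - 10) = 6*x^3 + 2*x^2 + 7*x + 12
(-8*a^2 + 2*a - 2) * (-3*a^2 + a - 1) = 24*a^4 - 14*a^3 + 16*a^2 - 4*a + 2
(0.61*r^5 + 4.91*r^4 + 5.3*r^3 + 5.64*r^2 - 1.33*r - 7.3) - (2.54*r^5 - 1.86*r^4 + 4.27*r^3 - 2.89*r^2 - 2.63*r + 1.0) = -1.93*r^5 + 6.77*r^4 + 1.03*r^3 + 8.53*r^2 + 1.3*r - 8.3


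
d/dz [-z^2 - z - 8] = -2*z - 1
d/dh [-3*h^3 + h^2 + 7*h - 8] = -9*h^2 + 2*h + 7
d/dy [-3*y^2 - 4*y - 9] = -6*y - 4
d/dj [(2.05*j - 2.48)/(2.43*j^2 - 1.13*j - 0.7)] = (-4.9815*j^2 + 12.0528*j - 4.2374)/(5.9049*j^4 - 5.4918*j^3 - 2.1251*j^2 + 1.582*j + 0.49)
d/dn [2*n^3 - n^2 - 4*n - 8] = 6*n^2 - 2*n - 4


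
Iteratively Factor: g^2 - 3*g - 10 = (g + 2)*(g - 5)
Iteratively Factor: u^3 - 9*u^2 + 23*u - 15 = (u - 1)*(u^2 - 8*u + 15) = (u - 5)*(u - 1)*(u - 3)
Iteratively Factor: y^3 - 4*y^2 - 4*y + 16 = (y + 2)*(y^2 - 6*y + 8) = (y - 2)*(y + 2)*(y - 4)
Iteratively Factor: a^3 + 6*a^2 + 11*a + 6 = (a + 1)*(a^2 + 5*a + 6) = (a + 1)*(a + 3)*(a + 2)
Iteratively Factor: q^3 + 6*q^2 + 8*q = (q + 2)*(q^2 + 4*q) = (q + 2)*(q + 4)*(q)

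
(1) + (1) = 2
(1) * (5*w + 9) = 5*w + 9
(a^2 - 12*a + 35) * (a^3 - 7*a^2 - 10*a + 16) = a^5 - 19*a^4 + 109*a^3 - 109*a^2 - 542*a + 560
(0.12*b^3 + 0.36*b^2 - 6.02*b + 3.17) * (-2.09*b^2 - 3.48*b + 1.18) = -0.2508*b^5 - 1.17*b^4 + 11.4706*b^3 + 14.7491*b^2 - 18.1352*b + 3.7406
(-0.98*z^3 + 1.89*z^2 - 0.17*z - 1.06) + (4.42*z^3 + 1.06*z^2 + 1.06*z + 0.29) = 3.44*z^3 + 2.95*z^2 + 0.89*z - 0.77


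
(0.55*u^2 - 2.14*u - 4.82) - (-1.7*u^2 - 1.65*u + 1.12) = 2.25*u^2 - 0.49*u - 5.94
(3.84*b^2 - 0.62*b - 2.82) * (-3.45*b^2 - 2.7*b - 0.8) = -13.248*b^4 - 8.229*b^3 + 8.331*b^2 + 8.11*b + 2.256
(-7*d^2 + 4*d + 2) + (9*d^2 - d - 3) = 2*d^2 + 3*d - 1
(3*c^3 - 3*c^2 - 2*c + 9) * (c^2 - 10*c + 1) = 3*c^5 - 33*c^4 + 31*c^3 + 26*c^2 - 92*c + 9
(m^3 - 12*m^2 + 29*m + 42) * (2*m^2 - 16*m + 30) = 2*m^5 - 40*m^4 + 280*m^3 - 740*m^2 + 198*m + 1260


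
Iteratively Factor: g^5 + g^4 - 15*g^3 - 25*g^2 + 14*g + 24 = (g - 4)*(g^4 + 5*g^3 + 5*g^2 - 5*g - 6) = (g - 4)*(g + 3)*(g^3 + 2*g^2 - g - 2) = (g - 4)*(g + 2)*(g + 3)*(g^2 - 1) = (g - 4)*(g + 1)*(g + 2)*(g + 3)*(g - 1)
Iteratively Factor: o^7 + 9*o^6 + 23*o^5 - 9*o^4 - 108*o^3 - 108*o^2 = (o + 3)*(o^6 + 6*o^5 + 5*o^4 - 24*o^3 - 36*o^2) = o*(o + 3)*(o^5 + 6*o^4 + 5*o^3 - 24*o^2 - 36*o) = o*(o + 3)^2*(o^4 + 3*o^3 - 4*o^2 - 12*o) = o*(o - 2)*(o + 3)^2*(o^3 + 5*o^2 + 6*o) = o*(o - 2)*(o + 2)*(o + 3)^2*(o^2 + 3*o) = o^2*(o - 2)*(o + 2)*(o + 3)^2*(o + 3)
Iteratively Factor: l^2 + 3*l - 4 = (l - 1)*(l + 4)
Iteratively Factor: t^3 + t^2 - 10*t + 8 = (t - 2)*(t^2 + 3*t - 4) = (t - 2)*(t - 1)*(t + 4)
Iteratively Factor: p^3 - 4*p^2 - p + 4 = (p - 4)*(p^2 - 1) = (p - 4)*(p - 1)*(p + 1)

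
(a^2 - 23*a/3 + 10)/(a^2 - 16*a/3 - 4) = (3*a - 5)/(3*a + 2)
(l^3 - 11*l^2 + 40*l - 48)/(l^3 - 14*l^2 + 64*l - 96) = (l - 3)/(l - 6)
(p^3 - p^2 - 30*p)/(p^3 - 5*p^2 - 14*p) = (-p^2 + p + 30)/(-p^2 + 5*p + 14)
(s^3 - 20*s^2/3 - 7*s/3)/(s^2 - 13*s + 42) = s*(3*s + 1)/(3*(s - 6))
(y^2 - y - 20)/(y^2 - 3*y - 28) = (y - 5)/(y - 7)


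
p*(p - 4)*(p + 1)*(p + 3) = p^4 - 13*p^2 - 12*p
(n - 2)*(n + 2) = n^2 - 4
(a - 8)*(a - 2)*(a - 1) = a^3 - 11*a^2 + 26*a - 16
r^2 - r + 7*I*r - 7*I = (r - 1)*(r + 7*I)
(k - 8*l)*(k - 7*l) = k^2 - 15*k*l + 56*l^2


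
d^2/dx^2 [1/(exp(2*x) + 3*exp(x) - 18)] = (2*(2*exp(x) + 3)^2*exp(x) - (4*exp(x) + 3)*(exp(2*x) + 3*exp(x) - 18))*exp(x)/(exp(2*x) + 3*exp(x) - 18)^3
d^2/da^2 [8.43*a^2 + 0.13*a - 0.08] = 16.8600000000000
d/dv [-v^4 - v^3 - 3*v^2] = v*(-4*v^2 - 3*v - 6)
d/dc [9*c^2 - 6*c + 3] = 18*c - 6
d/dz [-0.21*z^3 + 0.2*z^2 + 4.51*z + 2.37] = -0.63*z^2 + 0.4*z + 4.51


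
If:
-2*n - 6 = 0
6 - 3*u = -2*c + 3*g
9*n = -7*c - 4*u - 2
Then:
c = 25/7 - 4*u/7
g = 92/21 - 29*u/21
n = -3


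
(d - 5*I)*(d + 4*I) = d^2 - I*d + 20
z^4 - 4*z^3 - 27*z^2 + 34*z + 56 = (z - 7)*(z - 2)*(z + 1)*(z + 4)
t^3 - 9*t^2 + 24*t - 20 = (t - 5)*(t - 2)^2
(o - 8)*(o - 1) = o^2 - 9*o + 8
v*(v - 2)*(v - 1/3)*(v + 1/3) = v^4 - 2*v^3 - v^2/9 + 2*v/9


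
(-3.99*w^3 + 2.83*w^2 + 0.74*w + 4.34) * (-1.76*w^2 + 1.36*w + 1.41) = 7.0224*w^5 - 10.4072*w^4 - 3.0795*w^3 - 2.6417*w^2 + 6.9458*w + 6.1194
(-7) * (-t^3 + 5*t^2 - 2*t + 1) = 7*t^3 - 35*t^2 + 14*t - 7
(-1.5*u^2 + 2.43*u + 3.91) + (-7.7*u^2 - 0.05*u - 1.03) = -9.2*u^2 + 2.38*u + 2.88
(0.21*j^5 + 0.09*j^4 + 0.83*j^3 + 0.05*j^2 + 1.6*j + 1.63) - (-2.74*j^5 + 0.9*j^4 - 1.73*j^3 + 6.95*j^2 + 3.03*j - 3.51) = 2.95*j^5 - 0.81*j^4 + 2.56*j^3 - 6.9*j^2 - 1.43*j + 5.14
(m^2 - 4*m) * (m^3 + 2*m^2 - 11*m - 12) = m^5 - 2*m^4 - 19*m^3 + 32*m^2 + 48*m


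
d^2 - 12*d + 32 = (d - 8)*(d - 4)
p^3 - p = p*(p - 1)*(p + 1)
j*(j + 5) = j^2 + 5*j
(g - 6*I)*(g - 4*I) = g^2 - 10*I*g - 24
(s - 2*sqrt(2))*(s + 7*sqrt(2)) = s^2 + 5*sqrt(2)*s - 28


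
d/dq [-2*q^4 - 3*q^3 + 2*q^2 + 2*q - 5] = -8*q^3 - 9*q^2 + 4*q + 2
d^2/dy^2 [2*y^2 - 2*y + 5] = 4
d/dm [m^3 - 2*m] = 3*m^2 - 2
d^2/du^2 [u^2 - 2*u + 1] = 2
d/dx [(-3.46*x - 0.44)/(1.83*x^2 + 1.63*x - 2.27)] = (6.3318*x^2 + 1.6104*x + 8.5714)/(3.3489*x^4 + 5.9658*x^3 - 5.6513*x^2 - 7.4002*x + 5.1529)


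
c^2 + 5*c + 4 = (c + 1)*(c + 4)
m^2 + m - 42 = (m - 6)*(m + 7)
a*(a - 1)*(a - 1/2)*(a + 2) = a^4 + a^3/2 - 5*a^2/2 + a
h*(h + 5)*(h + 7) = h^3 + 12*h^2 + 35*h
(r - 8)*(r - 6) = r^2 - 14*r + 48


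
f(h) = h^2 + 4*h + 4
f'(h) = 2*h + 4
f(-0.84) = 1.35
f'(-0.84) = 2.32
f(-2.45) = 0.20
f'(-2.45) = -0.90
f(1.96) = 15.68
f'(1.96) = 7.92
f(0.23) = 4.97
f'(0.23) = 4.46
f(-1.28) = 0.52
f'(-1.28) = 1.44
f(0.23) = 4.97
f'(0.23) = 4.46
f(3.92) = 35.05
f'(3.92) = 11.84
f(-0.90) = 1.21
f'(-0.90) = 2.20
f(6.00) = 64.00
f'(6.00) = 16.00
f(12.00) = 196.00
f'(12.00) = 28.00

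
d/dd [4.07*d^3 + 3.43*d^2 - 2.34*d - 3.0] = 12.21*d^2 + 6.86*d - 2.34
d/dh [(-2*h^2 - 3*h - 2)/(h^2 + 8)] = (3*h^2 - 28*h - 24)/(h^4 + 16*h^2 + 64)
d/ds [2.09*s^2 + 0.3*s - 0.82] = 4.18*s + 0.3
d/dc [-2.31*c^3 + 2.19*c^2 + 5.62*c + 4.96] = -6.93*c^2 + 4.38*c + 5.62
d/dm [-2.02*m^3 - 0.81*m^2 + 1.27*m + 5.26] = -6.06*m^2 - 1.62*m + 1.27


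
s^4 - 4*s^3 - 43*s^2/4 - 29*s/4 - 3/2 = (s - 6)*(s + 1/2)^2*(s + 1)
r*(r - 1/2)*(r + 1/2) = r^3 - r/4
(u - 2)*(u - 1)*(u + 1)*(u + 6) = u^4 + 4*u^3 - 13*u^2 - 4*u + 12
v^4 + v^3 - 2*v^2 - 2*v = v*(v + 1)*(v - sqrt(2))*(v + sqrt(2))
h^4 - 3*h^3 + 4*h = h*(h - 2)^2*(h + 1)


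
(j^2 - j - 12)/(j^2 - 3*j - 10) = (-j^2 + j + 12)/(-j^2 + 3*j + 10)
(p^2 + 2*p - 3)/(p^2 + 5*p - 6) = (p + 3)/(p + 6)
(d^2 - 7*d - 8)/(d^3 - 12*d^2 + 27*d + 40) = 1/(d - 5)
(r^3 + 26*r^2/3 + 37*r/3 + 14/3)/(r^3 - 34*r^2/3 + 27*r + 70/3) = (r^2 + 8*r + 7)/(r^2 - 12*r + 35)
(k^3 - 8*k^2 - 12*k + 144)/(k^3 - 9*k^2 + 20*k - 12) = (k^2 - 2*k - 24)/(k^2 - 3*k + 2)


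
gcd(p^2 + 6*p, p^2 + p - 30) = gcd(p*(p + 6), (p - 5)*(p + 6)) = p + 6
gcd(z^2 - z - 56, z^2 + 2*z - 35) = z + 7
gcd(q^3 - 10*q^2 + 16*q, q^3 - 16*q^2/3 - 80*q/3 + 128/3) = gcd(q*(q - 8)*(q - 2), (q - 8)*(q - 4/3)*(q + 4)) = q - 8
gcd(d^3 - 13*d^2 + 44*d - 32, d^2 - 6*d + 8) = d - 4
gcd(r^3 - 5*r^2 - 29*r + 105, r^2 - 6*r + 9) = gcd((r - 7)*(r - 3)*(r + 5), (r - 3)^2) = r - 3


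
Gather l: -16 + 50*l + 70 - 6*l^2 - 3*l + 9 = -6*l^2 + 47*l + 63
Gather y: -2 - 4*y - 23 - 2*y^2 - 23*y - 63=-2*y^2 - 27*y - 88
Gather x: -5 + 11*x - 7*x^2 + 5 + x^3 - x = x^3 - 7*x^2 + 10*x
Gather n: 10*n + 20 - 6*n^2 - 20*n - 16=-6*n^2 - 10*n + 4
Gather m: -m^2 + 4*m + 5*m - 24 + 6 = -m^2 + 9*m - 18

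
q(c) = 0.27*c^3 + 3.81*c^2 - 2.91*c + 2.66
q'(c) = 0.81*c^2 + 7.62*c - 2.91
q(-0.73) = 6.71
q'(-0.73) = -8.04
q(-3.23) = 42.71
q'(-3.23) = -19.07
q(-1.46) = 14.19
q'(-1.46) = -12.31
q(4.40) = 86.62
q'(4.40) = 46.30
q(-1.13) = 10.42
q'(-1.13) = -10.49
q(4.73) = 102.71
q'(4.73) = 51.25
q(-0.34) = 4.08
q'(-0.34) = -5.41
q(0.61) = 2.36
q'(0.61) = 2.04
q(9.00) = 481.91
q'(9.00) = 131.28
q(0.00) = 2.66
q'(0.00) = -2.91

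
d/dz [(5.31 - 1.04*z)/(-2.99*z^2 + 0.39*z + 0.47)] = (-3.1096*z^2 + 31.7538*z - 2.5597)/(8.9401*z^4 - 2.3322*z^3 - 2.6585*z^2 + 0.3666*z + 0.2209)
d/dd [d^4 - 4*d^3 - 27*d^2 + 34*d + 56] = 4*d^3 - 12*d^2 - 54*d + 34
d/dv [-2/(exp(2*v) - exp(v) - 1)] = (4*exp(v) - 2)*exp(v)/(-exp(2*v) + exp(v) + 1)^2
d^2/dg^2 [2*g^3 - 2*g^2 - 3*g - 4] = 12*g - 4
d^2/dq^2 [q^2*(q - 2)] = 6*q - 4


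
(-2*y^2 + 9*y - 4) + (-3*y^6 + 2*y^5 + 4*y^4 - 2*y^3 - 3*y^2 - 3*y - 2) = -3*y^6 + 2*y^5 + 4*y^4 - 2*y^3 - 5*y^2 + 6*y - 6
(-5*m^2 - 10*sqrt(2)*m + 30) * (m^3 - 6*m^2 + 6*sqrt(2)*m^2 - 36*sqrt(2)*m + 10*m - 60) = -5*m^5 - 40*sqrt(2)*m^4 + 30*m^4 - 140*m^3 + 240*sqrt(2)*m^3 + 80*sqrt(2)*m^2 + 840*m^2 - 480*sqrt(2)*m + 300*m - 1800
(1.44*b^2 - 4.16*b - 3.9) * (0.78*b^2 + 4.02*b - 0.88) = 1.1232*b^4 + 2.544*b^3 - 21.0324*b^2 - 12.0172*b + 3.432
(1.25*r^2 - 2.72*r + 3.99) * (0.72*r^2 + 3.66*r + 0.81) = 0.9*r^4 + 2.6166*r^3 - 6.0699*r^2 + 12.4002*r + 3.2319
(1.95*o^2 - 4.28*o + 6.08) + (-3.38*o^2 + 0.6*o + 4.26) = -1.43*o^2 - 3.68*o + 10.34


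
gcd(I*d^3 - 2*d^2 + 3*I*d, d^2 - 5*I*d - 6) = 1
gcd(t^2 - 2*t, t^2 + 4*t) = t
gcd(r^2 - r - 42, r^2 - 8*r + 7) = r - 7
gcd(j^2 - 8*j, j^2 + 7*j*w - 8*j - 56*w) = j - 8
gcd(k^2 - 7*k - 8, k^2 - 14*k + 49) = 1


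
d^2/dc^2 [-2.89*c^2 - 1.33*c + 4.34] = -5.78000000000000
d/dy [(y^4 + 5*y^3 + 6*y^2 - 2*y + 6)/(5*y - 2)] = (15*y^4 + 42*y^3 - 24*y - 26)/(25*y^2 - 20*y + 4)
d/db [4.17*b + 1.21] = 4.17000000000000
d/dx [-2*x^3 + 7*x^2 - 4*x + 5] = -6*x^2 + 14*x - 4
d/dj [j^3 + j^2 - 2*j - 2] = 3*j^2 + 2*j - 2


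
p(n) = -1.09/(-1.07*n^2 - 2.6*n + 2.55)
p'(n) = -1.09*(2.14*n + 2.6)/(-1.07*n^2 - 2.6*n + 2.55)^2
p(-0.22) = -0.36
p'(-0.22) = -0.25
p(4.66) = 0.03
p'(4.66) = -0.01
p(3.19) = 0.07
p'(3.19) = -0.04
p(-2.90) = -1.00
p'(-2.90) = 3.30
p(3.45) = 0.06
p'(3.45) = -0.03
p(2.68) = 0.09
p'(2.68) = -0.06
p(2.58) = 0.10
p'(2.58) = -0.07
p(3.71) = 0.05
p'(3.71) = -0.02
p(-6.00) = 0.05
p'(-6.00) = 0.03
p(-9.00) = 0.02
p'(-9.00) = 0.00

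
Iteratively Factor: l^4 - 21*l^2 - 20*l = (l + 4)*(l^3 - 4*l^2 - 5*l) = (l - 5)*(l + 4)*(l^2 + l) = l*(l - 5)*(l + 4)*(l + 1)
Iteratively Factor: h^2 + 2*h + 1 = (h + 1)*(h + 1)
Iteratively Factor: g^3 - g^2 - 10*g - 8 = (g - 4)*(g^2 + 3*g + 2) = (g - 4)*(g + 1)*(g + 2)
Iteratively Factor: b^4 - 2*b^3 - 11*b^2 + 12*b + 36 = (b - 3)*(b^3 + b^2 - 8*b - 12) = (b - 3)*(b + 2)*(b^2 - b - 6) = (b - 3)^2*(b + 2)*(b + 2)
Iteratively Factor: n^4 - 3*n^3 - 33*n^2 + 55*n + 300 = (n + 4)*(n^3 - 7*n^2 - 5*n + 75) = (n - 5)*(n + 4)*(n^2 - 2*n - 15) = (n - 5)*(n + 3)*(n + 4)*(n - 5)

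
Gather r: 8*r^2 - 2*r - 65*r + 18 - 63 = 8*r^2 - 67*r - 45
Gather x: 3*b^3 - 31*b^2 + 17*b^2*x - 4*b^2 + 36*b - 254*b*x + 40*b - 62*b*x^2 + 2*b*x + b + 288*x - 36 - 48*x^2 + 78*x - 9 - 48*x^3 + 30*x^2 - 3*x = 3*b^3 - 35*b^2 + 77*b - 48*x^3 + x^2*(-62*b - 18) + x*(17*b^2 - 252*b + 363) - 45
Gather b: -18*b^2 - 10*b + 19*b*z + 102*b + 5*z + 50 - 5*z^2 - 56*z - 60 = -18*b^2 + b*(19*z + 92) - 5*z^2 - 51*z - 10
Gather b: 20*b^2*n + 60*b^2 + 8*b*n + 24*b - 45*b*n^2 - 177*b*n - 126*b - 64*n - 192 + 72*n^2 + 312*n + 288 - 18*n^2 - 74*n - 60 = b^2*(20*n + 60) + b*(-45*n^2 - 169*n - 102) + 54*n^2 + 174*n + 36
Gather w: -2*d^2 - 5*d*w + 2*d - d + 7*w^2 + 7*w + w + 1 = -2*d^2 + d + 7*w^2 + w*(8 - 5*d) + 1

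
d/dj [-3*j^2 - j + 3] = -6*j - 1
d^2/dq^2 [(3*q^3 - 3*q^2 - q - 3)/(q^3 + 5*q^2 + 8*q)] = 2*(-18*q^6 - 75*q^5 + 39*q^4 + 175*q^3 - 297*q^2 - 360*q - 192)/(q^3*(q^6 + 15*q^5 + 99*q^4 + 365*q^3 + 792*q^2 + 960*q + 512))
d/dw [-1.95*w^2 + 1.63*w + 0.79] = 1.63 - 3.9*w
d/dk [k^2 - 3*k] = 2*k - 3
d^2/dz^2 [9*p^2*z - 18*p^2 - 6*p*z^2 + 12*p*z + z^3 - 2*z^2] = -12*p + 6*z - 4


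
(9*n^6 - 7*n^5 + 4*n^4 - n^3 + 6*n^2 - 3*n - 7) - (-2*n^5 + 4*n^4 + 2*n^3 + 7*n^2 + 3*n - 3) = 9*n^6 - 5*n^5 - 3*n^3 - n^2 - 6*n - 4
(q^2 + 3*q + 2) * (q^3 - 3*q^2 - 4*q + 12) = q^5 - 11*q^3 - 6*q^2 + 28*q + 24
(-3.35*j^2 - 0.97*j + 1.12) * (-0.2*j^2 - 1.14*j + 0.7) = 0.67*j^4 + 4.013*j^3 - 1.4632*j^2 - 1.9558*j + 0.784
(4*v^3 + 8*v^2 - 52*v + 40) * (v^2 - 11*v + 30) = 4*v^5 - 36*v^4 - 20*v^3 + 852*v^2 - 2000*v + 1200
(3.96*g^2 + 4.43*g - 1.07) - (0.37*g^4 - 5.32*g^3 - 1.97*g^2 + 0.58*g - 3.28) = -0.37*g^4 + 5.32*g^3 + 5.93*g^2 + 3.85*g + 2.21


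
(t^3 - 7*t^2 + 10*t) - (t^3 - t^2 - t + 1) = -6*t^2 + 11*t - 1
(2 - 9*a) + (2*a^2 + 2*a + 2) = 2*a^2 - 7*a + 4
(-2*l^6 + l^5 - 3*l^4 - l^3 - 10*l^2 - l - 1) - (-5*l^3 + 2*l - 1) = -2*l^6 + l^5 - 3*l^4 + 4*l^3 - 10*l^2 - 3*l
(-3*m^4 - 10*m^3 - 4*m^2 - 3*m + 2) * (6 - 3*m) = 9*m^5 + 12*m^4 - 48*m^3 - 15*m^2 - 24*m + 12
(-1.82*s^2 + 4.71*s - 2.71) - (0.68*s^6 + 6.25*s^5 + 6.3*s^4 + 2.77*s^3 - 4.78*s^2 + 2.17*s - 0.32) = -0.68*s^6 - 6.25*s^5 - 6.3*s^4 - 2.77*s^3 + 2.96*s^2 + 2.54*s - 2.39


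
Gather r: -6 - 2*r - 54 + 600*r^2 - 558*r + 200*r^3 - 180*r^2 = 200*r^3 + 420*r^2 - 560*r - 60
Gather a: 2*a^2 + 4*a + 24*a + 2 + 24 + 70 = 2*a^2 + 28*a + 96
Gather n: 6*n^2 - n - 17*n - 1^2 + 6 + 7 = 6*n^2 - 18*n + 12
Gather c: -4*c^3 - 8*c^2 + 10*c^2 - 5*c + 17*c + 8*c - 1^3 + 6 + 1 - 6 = -4*c^3 + 2*c^2 + 20*c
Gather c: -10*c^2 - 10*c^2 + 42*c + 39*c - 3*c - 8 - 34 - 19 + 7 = -20*c^2 + 78*c - 54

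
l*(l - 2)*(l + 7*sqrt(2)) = l^3 - 2*l^2 + 7*sqrt(2)*l^2 - 14*sqrt(2)*l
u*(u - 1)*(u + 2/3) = u^3 - u^2/3 - 2*u/3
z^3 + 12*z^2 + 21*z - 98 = (z - 2)*(z + 7)^2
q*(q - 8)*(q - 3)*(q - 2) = q^4 - 13*q^3 + 46*q^2 - 48*q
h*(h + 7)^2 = h^3 + 14*h^2 + 49*h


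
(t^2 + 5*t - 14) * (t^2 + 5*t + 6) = t^4 + 10*t^3 + 17*t^2 - 40*t - 84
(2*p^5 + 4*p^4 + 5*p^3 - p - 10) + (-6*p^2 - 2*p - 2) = 2*p^5 + 4*p^4 + 5*p^3 - 6*p^2 - 3*p - 12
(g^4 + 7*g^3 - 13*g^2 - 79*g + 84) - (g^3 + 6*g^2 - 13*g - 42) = g^4 + 6*g^3 - 19*g^2 - 66*g + 126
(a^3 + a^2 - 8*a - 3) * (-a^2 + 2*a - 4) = -a^5 + a^4 + 6*a^3 - 17*a^2 + 26*a + 12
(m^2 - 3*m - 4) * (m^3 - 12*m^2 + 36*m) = m^5 - 15*m^4 + 68*m^3 - 60*m^2 - 144*m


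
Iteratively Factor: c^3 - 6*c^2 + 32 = (c - 4)*(c^2 - 2*c - 8) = (c - 4)*(c + 2)*(c - 4)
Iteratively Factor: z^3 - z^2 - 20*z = (z - 5)*(z^2 + 4*z) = (z - 5)*(z + 4)*(z)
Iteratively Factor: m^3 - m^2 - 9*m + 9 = (m - 1)*(m^2 - 9) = (m - 1)*(m + 3)*(m - 3)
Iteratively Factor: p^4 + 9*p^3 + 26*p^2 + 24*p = (p + 4)*(p^3 + 5*p^2 + 6*p) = (p + 3)*(p + 4)*(p^2 + 2*p) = (p + 2)*(p + 3)*(p + 4)*(p)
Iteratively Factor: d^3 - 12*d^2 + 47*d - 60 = (d - 3)*(d^2 - 9*d + 20) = (d - 4)*(d - 3)*(d - 5)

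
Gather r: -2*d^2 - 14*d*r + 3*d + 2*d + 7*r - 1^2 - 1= -2*d^2 + 5*d + r*(7 - 14*d) - 2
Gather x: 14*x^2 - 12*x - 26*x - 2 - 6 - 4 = 14*x^2 - 38*x - 12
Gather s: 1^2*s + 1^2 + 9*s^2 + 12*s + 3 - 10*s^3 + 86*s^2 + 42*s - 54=-10*s^3 + 95*s^2 + 55*s - 50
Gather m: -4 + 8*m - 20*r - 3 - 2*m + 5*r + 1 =6*m - 15*r - 6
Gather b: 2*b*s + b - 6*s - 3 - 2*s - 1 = b*(2*s + 1) - 8*s - 4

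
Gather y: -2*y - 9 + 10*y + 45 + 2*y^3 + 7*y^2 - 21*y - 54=2*y^3 + 7*y^2 - 13*y - 18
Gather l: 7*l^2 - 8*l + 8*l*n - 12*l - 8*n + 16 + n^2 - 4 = 7*l^2 + l*(8*n - 20) + n^2 - 8*n + 12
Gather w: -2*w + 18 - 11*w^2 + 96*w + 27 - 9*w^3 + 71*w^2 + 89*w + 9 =-9*w^3 + 60*w^2 + 183*w + 54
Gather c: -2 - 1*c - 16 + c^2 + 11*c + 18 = c^2 + 10*c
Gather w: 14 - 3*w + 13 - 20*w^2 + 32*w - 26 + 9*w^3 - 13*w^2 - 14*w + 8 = 9*w^3 - 33*w^2 + 15*w + 9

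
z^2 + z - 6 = (z - 2)*(z + 3)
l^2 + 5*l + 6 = (l + 2)*(l + 3)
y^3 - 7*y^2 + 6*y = y*(y - 6)*(y - 1)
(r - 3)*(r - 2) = r^2 - 5*r + 6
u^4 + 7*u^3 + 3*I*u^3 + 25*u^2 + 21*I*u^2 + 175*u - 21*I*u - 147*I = (u + 7)*(u - 3*I)*(u - I)*(u + 7*I)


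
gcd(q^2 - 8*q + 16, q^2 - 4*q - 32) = 1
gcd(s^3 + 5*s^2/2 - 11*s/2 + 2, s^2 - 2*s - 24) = s + 4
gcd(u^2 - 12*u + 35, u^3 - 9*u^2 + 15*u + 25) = u - 5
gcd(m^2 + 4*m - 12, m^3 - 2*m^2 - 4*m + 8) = m - 2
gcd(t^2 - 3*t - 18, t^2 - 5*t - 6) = t - 6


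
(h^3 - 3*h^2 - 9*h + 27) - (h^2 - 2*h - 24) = h^3 - 4*h^2 - 7*h + 51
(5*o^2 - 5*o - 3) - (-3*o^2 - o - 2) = 8*o^2 - 4*o - 1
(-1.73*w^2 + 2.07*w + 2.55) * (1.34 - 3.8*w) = 6.574*w^3 - 10.1842*w^2 - 6.9162*w + 3.417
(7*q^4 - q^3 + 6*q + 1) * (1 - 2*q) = -14*q^5 + 9*q^4 - q^3 - 12*q^2 + 4*q + 1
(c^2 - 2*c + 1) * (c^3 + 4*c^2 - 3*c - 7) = c^5 + 2*c^4 - 10*c^3 + 3*c^2 + 11*c - 7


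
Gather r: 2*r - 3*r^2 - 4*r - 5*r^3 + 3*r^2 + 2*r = -5*r^3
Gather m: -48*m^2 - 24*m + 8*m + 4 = -48*m^2 - 16*m + 4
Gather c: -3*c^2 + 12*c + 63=-3*c^2 + 12*c + 63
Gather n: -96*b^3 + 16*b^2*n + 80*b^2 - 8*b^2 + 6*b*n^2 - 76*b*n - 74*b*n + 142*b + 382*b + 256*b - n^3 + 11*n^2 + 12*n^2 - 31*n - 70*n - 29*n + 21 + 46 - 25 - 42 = -96*b^3 + 72*b^2 + 780*b - n^3 + n^2*(6*b + 23) + n*(16*b^2 - 150*b - 130)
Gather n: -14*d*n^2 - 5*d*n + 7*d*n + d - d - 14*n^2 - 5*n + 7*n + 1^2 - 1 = n^2*(-14*d - 14) + n*(2*d + 2)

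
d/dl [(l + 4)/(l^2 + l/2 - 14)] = -4/(4*l^2 - 28*l + 49)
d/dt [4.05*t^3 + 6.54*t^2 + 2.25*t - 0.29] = 12.15*t^2 + 13.08*t + 2.25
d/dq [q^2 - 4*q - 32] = 2*q - 4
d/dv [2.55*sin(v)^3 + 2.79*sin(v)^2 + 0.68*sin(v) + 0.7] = (7.65*sin(v)^2 + 5.58*sin(v) + 0.68)*cos(v)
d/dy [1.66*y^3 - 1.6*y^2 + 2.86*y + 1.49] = 4.98*y^2 - 3.2*y + 2.86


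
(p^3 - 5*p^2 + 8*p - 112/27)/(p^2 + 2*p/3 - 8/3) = (9*p^2 - 33*p + 28)/(9*(p + 2))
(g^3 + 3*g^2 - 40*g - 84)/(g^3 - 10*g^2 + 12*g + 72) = (g + 7)/(g - 6)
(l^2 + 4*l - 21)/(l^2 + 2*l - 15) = (l + 7)/(l + 5)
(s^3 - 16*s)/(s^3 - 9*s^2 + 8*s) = (s^2 - 16)/(s^2 - 9*s + 8)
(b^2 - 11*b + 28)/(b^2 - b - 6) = (-b^2 + 11*b - 28)/(-b^2 + b + 6)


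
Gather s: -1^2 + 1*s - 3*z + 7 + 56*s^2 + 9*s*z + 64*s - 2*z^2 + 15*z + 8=56*s^2 + s*(9*z + 65) - 2*z^2 + 12*z + 14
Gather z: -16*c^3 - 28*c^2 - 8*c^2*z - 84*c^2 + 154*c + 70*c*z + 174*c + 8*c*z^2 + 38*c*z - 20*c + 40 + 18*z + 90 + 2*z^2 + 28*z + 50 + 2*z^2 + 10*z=-16*c^3 - 112*c^2 + 308*c + z^2*(8*c + 4) + z*(-8*c^2 + 108*c + 56) + 180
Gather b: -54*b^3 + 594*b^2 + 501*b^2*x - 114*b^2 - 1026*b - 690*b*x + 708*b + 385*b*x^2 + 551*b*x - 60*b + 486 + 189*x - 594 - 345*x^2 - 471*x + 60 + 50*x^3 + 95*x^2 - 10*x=-54*b^3 + b^2*(501*x + 480) + b*(385*x^2 - 139*x - 378) + 50*x^3 - 250*x^2 - 292*x - 48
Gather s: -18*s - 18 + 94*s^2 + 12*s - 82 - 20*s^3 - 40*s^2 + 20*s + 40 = -20*s^3 + 54*s^2 + 14*s - 60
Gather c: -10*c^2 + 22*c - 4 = -10*c^2 + 22*c - 4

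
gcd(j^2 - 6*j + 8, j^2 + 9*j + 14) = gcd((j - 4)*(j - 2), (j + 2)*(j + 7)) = 1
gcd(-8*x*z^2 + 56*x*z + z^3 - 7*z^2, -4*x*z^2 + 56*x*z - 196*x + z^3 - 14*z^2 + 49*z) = z - 7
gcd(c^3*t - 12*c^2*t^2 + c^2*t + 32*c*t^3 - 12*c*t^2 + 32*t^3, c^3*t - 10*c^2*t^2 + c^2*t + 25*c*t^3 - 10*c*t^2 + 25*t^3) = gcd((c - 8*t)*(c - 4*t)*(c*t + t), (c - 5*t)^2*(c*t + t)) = c*t + t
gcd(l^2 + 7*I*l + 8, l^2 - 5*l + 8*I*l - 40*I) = l + 8*I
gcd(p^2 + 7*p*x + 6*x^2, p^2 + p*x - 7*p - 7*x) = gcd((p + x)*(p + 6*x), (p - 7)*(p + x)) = p + x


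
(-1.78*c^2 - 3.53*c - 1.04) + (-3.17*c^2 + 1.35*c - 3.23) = -4.95*c^2 - 2.18*c - 4.27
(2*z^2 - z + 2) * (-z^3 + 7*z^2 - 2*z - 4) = -2*z^5 + 15*z^4 - 13*z^3 + 8*z^2 - 8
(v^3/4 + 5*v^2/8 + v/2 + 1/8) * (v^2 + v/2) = v^5/4 + 3*v^4/4 + 13*v^3/16 + 3*v^2/8 + v/16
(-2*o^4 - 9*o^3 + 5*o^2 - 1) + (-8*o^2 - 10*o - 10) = -2*o^4 - 9*o^3 - 3*o^2 - 10*o - 11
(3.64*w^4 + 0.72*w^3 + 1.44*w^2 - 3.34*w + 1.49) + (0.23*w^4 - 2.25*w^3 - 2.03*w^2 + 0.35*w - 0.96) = 3.87*w^4 - 1.53*w^3 - 0.59*w^2 - 2.99*w + 0.53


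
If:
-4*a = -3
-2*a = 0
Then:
No Solution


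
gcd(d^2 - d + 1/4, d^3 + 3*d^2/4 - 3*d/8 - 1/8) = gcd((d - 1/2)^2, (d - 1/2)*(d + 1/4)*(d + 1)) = d - 1/2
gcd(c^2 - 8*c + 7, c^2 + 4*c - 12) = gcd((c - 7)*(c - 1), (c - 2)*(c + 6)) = 1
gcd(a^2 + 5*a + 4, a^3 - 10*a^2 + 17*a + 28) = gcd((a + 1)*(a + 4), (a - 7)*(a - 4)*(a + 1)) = a + 1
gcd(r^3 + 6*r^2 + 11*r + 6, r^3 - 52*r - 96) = r + 2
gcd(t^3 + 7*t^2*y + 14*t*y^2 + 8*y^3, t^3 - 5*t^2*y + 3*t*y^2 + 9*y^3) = t + y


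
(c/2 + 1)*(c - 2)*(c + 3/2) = c^3/2 + 3*c^2/4 - 2*c - 3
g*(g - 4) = g^2 - 4*g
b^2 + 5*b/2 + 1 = (b + 1/2)*(b + 2)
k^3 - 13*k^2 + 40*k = k*(k - 8)*(k - 5)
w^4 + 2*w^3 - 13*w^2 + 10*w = w*(w - 2)*(w - 1)*(w + 5)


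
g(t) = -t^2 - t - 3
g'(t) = -2*t - 1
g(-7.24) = -48.18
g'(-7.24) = 13.48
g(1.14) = -5.44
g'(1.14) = -3.28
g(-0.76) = -2.82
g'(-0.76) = 0.52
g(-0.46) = -2.75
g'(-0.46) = -0.08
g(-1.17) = -3.20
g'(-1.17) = 1.34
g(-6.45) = -38.15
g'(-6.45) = 11.90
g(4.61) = -28.86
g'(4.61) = -10.22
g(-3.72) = -13.12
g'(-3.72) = 6.44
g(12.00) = -159.00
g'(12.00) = -25.00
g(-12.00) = -135.00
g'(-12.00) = 23.00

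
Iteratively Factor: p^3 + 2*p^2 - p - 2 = (p + 1)*(p^2 + p - 2) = (p - 1)*(p + 1)*(p + 2)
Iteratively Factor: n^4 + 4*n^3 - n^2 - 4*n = (n + 4)*(n^3 - n) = (n - 1)*(n + 4)*(n^2 + n) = (n - 1)*(n + 1)*(n + 4)*(n)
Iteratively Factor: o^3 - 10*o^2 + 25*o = (o)*(o^2 - 10*o + 25) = o*(o - 5)*(o - 5)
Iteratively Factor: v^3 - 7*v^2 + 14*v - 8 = (v - 4)*(v^2 - 3*v + 2) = (v - 4)*(v - 2)*(v - 1)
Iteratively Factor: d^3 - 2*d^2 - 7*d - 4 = (d - 4)*(d^2 + 2*d + 1) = (d - 4)*(d + 1)*(d + 1)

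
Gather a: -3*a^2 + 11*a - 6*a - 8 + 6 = -3*a^2 + 5*a - 2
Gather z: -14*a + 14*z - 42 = -14*a + 14*z - 42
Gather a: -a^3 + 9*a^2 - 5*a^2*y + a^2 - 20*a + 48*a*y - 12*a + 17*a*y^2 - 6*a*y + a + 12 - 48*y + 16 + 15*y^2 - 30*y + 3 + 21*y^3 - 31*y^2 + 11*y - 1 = -a^3 + a^2*(10 - 5*y) + a*(17*y^2 + 42*y - 31) + 21*y^3 - 16*y^2 - 67*y + 30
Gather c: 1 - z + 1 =2 - z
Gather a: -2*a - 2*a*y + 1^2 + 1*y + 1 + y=a*(-2*y - 2) + 2*y + 2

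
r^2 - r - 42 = (r - 7)*(r + 6)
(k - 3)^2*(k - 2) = k^3 - 8*k^2 + 21*k - 18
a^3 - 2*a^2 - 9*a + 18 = (a - 3)*(a - 2)*(a + 3)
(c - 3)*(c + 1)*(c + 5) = c^3 + 3*c^2 - 13*c - 15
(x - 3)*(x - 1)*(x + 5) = x^3 + x^2 - 17*x + 15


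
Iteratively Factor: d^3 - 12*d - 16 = (d + 2)*(d^2 - 2*d - 8) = (d - 4)*(d + 2)*(d + 2)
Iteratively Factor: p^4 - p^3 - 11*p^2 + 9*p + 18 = (p + 1)*(p^3 - 2*p^2 - 9*p + 18) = (p + 1)*(p + 3)*(p^2 - 5*p + 6) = (p - 2)*(p + 1)*(p + 3)*(p - 3)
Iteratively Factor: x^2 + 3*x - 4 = (x - 1)*(x + 4)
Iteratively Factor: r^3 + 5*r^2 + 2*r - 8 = (r + 2)*(r^2 + 3*r - 4) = (r - 1)*(r + 2)*(r + 4)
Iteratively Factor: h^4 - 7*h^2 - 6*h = (h - 3)*(h^3 + 3*h^2 + 2*h) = (h - 3)*(h + 2)*(h^2 + h) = h*(h - 3)*(h + 2)*(h + 1)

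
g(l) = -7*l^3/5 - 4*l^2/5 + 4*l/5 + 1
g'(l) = -21*l^2/5 - 8*l/5 + 4/5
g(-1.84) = 5.54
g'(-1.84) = -10.48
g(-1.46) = 2.48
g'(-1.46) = -5.82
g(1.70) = -6.83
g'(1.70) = -14.06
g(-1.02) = 0.84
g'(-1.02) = -1.94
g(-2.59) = 17.89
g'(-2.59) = -23.23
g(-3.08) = 31.85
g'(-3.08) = -34.11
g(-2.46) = 15.03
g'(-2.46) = -20.68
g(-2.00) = 7.40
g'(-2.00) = -12.80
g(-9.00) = 949.60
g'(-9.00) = -325.00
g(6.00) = -325.40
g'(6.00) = -160.00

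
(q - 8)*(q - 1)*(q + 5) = q^3 - 4*q^2 - 37*q + 40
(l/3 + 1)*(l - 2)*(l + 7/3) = l^3/3 + 10*l^2/9 - 11*l/9 - 14/3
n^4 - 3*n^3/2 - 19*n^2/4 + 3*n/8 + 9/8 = (n - 3)*(n - 1/2)*(n + 1/2)*(n + 3/2)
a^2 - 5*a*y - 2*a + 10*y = (a - 2)*(a - 5*y)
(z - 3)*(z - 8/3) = z^2 - 17*z/3 + 8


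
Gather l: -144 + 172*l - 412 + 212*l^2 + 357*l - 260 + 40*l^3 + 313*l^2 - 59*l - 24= 40*l^3 + 525*l^2 + 470*l - 840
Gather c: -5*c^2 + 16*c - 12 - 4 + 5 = -5*c^2 + 16*c - 11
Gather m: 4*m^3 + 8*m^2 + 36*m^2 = 4*m^3 + 44*m^2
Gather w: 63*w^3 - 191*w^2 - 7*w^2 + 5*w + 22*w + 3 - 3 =63*w^3 - 198*w^2 + 27*w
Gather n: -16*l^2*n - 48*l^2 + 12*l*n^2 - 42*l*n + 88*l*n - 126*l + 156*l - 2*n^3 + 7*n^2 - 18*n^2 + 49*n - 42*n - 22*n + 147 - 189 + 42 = -48*l^2 + 30*l - 2*n^3 + n^2*(12*l - 11) + n*(-16*l^2 + 46*l - 15)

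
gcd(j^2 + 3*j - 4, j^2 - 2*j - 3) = 1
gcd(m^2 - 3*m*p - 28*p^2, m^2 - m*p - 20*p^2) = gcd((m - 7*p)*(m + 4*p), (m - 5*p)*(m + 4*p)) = m + 4*p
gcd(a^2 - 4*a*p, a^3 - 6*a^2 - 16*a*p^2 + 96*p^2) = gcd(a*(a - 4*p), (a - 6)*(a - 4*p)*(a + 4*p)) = -a + 4*p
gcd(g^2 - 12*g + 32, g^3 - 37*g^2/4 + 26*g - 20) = g - 4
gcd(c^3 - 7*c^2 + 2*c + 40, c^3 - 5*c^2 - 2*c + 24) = c^2 - 2*c - 8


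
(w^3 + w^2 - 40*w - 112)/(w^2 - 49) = (w^2 + 8*w + 16)/(w + 7)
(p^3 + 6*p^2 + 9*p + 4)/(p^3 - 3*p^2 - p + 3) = (p^2 + 5*p + 4)/(p^2 - 4*p + 3)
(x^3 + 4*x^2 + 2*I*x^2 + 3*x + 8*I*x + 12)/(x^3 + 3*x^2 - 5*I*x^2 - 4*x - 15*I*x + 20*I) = (x^2 + 2*I*x + 3)/(x^2 - x*(1 + 5*I) + 5*I)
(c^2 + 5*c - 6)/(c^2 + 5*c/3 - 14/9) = 9*(c^2 + 5*c - 6)/(9*c^2 + 15*c - 14)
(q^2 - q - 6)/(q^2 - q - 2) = (-q^2 + q + 6)/(-q^2 + q + 2)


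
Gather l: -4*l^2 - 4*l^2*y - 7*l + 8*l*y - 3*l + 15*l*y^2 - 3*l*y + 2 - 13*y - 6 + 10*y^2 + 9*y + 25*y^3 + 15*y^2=l^2*(-4*y - 4) + l*(15*y^2 + 5*y - 10) + 25*y^3 + 25*y^2 - 4*y - 4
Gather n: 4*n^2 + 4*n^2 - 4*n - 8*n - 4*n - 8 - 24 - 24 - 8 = 8*n^2 - 16*n - 64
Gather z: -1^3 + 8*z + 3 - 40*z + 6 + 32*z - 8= 0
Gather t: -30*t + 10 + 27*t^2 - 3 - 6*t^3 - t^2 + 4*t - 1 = -6*t^3 + 26*t^2 - 26*t + 6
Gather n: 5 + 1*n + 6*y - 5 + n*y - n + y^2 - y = n*y + y^2 + 5*y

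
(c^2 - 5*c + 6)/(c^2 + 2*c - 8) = (c - 3)/(c + 4)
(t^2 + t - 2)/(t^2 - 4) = (t - 1)/(t - 2)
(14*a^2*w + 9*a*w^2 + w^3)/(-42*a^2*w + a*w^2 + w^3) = (2*a + w)/(-6*a + w)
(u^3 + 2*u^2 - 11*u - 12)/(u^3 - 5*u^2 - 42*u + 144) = (u^2 + 5*u + 4)/(u^2 - 2*u - 48)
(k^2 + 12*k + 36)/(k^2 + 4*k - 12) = (k + 6)/(k - 2)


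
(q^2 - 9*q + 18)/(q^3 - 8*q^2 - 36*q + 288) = (q - 3)/(q^2 - 2*q - 48)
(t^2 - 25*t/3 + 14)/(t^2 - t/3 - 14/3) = (t - 6)/(t + 2)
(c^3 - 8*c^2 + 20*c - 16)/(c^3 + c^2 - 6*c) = (c^2 - 6*c + 8)/(c*(c + 3))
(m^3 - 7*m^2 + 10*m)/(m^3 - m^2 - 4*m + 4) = m*(m - 5)/(m^2 + m - 2)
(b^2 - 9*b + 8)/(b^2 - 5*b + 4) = (b - 8)/(b - 4)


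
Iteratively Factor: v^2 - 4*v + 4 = (v - 2)*(v - 2)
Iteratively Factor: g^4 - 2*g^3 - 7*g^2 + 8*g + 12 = (g - 2)*(g^3 - 7*g - 6) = (g - 3)*(g - 2)*(g^2 + 3*g + 2) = (g - 3)*(g - 2)*(g + 2)*(g + 1)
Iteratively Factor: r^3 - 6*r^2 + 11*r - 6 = (r - 1)*(r^2 - 5*r + 6) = (r - 3)*(r - 1)*(r - 2)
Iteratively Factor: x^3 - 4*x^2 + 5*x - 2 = (x - 1)*(x^2 - 3*x + 2) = (x - 2)*(x - 1)*(x - 1)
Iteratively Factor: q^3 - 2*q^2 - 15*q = (q - 5)*(q^2 + 3*q) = (q - 5)*(q + 3)*(q)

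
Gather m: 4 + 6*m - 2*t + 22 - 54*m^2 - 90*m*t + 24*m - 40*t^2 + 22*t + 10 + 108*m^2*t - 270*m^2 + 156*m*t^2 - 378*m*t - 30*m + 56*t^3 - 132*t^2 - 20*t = m^2*(108*t - 324) + m*(156*t^2 - 468*t) + 56*t^3 - 172*t^2 + 36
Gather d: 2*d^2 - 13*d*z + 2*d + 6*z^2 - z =2*d^2 + d*(2 - 13*z) + 6*z^2 - z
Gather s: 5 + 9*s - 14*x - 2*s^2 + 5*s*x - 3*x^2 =-2*s^2 + s*(5*x + 9) - 3*x^2 - 14*x + 5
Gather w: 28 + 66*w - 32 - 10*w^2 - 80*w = -10*w^2 - 14*w - 4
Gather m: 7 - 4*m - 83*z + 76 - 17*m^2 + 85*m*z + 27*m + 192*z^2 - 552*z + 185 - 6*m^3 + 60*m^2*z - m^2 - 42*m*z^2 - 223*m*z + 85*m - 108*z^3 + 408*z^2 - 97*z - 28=-6*m^3 + m^2*(60*z - 18) + m*(-42*z^2 - 138*z + 108) - 108*z^3 + 600*z^2 - 732*z + 240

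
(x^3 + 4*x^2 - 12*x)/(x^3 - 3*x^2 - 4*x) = (-x^2 - 4*x + 12)/(-x^2 + 3*x + 4)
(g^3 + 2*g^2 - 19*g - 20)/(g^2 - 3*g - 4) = g + 5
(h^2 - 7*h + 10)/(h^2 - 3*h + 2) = (h - 5)/(h - 1)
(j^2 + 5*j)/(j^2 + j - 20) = j/(j - 4)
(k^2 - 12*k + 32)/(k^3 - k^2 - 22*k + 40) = (k - 8)/(k^2 + 3*k - 10)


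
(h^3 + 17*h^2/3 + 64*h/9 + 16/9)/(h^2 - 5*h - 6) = (9*h^3 + 51*h^2 + 64*h + 16)/(9*(h^2 - 5*h - 6))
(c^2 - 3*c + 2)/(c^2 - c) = (c - 2)/c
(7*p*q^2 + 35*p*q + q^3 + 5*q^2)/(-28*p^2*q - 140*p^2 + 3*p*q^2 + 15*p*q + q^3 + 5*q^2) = -q/(4*p - q)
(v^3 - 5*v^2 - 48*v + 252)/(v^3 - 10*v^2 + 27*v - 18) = (v^2 + v - 42)/(v^2 - 4*v + 3)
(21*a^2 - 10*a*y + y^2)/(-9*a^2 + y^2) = (-7*a + y)/(3*a + y)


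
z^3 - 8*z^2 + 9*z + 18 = (z - 6)*(z - 3)*(z + 1)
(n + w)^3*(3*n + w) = 3*n^4 + 10*n^3*w + 12*n^2*w^2 + 6*n*w^3 + w^4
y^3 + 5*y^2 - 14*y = y*(y - 2)*(y + 7)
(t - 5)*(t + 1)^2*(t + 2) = t^4 - t^3 - 15*t^2 - 23*t - 10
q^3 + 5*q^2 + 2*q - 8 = (q - 1)*(q + 2)*(q + 4)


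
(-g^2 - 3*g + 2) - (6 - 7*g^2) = 6*g^2 - 3*g - 4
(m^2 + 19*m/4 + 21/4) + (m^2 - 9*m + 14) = 2*m^2 - 17*m/4 + 77/4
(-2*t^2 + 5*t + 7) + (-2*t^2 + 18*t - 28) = -4*t^2 + 23*t - 21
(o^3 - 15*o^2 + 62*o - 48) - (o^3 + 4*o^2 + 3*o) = -19*o^2 + 59*o - 48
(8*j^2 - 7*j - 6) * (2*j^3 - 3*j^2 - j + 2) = 16*j^5 - 38*j^4 + j^3 + 41*j^2 - 8*j - 12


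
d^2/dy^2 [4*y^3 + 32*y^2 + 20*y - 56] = 24*y + 64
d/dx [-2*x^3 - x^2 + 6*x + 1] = -6*x^2 - 2*x + 6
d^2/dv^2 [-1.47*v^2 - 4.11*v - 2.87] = -2.94000000000000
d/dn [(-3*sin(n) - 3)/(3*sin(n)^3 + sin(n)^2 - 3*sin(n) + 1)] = 6*(3*sin(n)^3 + 5*sin(n)^2 + sin(n) - 2)*cos(n)/(-3*sin(n)*cos(n)^2 - cos(n)^2 + 2)^2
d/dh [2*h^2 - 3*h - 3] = 4*h - 3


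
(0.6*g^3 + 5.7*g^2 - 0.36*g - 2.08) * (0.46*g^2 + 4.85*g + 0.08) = 0.276*g^5 + 5.532*g^4 + 27.5274*g^3 - 2.2468*g^2 - 10.1168*g - 0.1664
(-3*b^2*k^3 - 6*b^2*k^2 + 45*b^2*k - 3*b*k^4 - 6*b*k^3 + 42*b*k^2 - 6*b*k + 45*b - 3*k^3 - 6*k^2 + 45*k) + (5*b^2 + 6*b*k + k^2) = -3*b^2*k^3 - 6*b^2*k^2 + 45*b^2*k + 5*b^2 - 3*b*k^4 - 6*b*k^3 + 42*b*k^2 + 45*b - 3*k^3 - 5*k^2 + 45*k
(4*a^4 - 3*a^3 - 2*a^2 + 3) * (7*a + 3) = 28*a^5 - 9*a^4 - 23*a^3 - 6*a^2 + 21*a + 9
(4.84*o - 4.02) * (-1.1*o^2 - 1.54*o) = -5.324*o^3 - 3.0316*o^2 + 6.1908*o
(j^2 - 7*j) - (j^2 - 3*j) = -4*j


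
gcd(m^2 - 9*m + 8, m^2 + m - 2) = m - 1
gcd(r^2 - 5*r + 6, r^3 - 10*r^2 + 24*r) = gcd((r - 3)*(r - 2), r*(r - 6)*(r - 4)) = 1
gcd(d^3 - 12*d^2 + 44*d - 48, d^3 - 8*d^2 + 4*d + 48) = d^2 - 10*d + 24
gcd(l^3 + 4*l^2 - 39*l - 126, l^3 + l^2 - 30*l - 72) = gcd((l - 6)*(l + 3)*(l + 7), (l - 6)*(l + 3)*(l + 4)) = l^2 - 3*l - 18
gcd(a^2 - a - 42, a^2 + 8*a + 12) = a + 6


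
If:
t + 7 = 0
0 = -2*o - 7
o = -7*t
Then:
No Solution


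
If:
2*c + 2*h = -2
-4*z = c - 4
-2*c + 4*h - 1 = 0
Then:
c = -5/6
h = -1/6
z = 29/24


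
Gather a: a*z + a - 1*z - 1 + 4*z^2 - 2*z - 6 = a*(z + 1) + 4*z^2 - 3*z - 7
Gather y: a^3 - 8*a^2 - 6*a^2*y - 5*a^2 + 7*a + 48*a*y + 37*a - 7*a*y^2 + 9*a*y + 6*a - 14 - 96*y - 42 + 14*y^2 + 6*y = a^3 - 13*a^2 + 50*a + y^2*(14 - 7*a) + y*(-6*a^2 + 57*a - 90) - 56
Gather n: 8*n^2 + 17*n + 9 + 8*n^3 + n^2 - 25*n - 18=8*n^3 + 9*n^2 - 8*n - 9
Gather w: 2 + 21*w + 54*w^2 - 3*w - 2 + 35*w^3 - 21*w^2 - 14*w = 35*w^3 + 33*w^2 + 4*w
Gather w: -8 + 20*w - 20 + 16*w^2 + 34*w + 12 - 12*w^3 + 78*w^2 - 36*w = -12*w^3 + 94*w^2 + 18*w - 16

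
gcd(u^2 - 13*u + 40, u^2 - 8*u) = u - 8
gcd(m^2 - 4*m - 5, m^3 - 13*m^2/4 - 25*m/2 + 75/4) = m - 5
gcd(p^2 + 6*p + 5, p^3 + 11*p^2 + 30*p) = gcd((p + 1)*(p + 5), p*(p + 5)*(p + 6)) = p + 5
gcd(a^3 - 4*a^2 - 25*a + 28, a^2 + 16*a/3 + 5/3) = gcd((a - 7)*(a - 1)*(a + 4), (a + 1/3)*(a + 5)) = 1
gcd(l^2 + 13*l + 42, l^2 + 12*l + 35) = l + 7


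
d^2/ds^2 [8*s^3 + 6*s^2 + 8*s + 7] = 48*s + 12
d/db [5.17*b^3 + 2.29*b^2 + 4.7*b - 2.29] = 15.51*b^2 + 4.58*b + 4.7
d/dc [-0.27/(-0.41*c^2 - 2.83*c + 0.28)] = (-0.2214*c - 0.7641)/(0.41*c^2 + 2.83*c - 0.28)^2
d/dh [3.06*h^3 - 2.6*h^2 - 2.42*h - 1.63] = 9.18*h^2 - 5.2*h - 2.42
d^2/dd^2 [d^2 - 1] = 2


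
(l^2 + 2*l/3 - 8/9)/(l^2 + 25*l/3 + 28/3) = (l - 2/3)/(l + 7)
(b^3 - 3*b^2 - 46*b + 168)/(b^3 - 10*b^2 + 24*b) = (b + 7)/b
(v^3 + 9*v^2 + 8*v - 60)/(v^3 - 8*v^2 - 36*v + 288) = (v^2 + 3*v - 10)/(v^2 - 14*v + 48)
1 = 1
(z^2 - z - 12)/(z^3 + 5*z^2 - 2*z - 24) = (z - 4)/(z^2 + 2*z - 8)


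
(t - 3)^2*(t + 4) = t^3 - 2*t^2 - 15*t + 36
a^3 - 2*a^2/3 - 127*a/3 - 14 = (a - 7)*(a + 1/3)*(a + 6)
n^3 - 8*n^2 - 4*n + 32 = (n - 8)*(n - 2)*(n + 2)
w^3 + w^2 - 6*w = w*(w - 2)*(w + 3)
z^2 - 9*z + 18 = (z - 6)*(z - 3)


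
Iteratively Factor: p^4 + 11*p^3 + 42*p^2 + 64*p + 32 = (p + 4)*(p^3 + 7*p^2 + 14*p + 8) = (p + 4)^2*(p^2 + 3*p + 2) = (p + 2)*(p + 4)^2*(p + 1)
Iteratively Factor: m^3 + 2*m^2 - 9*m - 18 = (m - 3)*(m^2 + 5*m + 6) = (m - 3)*(m + 2)*(m + 3)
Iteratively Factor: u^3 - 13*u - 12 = (u + 1)*(u^2 - u - 12) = (u - 4)*(u + 1)*(u + 3)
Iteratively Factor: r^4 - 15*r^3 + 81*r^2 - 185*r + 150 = (r - 2)*(r^3 - 13*r^2 + 55*r - 75) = (r - 5)*(r - 2)*(r^2 - 8*r + 15) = (r - 5)^2*(r - 2)*(r - 3)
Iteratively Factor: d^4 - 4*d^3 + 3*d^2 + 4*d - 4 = (d - 2)*(d^3 - 2*d^2 - d + 2) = (d - 2)^2*(d^2 - 1) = (d - 2)^2*(d + 1)*(d - 1)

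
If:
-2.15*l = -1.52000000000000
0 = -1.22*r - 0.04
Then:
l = 0.71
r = -0.03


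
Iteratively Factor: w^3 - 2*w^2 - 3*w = (w)*(w^2 - 2*w - 3) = w*(w - 3)*(w + 1)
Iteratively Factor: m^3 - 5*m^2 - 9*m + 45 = (m - 5)*(m^2 - 9) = (m - 5)*(m + 3)*(m - 3)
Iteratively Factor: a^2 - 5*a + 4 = (a - 1)*(a - 4)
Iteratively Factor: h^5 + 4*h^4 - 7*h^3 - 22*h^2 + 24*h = (h)*(h^4 + 4*h^3 - 7*h^2 - 22*h + 24) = h*(h + 4)*(h^3 - 7*h + 6) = h*(h - 1)*(h + 4)*(h^2 + h - 6) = h*(h - 1)*(h + 3)*(h + 4)*(h - 2)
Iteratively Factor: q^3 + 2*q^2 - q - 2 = (q + 2)*(q^2 - 1) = (q - 1)*(q + 2)*(q + 1)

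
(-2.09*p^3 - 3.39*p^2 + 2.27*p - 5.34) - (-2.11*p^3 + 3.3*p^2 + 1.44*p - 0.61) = 0.02*p^3 - 6.69*p^2 + 0.83*p - 4.73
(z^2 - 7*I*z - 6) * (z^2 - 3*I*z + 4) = z^4 - 10*I*z^3 - 23*z^2 - 10*I*z - 24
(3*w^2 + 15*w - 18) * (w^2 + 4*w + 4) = 3*w^4 + 27*w^3 + 54*w^2 - 12*w - 72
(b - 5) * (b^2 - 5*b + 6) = b^3 - 10*b^2 + 31*b - 30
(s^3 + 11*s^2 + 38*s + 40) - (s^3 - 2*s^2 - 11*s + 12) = 13*s^2 + 49*s + 28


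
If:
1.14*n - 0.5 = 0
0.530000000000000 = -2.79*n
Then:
No Solution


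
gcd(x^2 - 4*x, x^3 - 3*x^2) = x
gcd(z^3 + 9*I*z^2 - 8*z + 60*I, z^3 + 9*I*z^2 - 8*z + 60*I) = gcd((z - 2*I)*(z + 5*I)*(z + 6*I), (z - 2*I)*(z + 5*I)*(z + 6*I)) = z^3 + 9*I*z^2 - 8*z + 60*I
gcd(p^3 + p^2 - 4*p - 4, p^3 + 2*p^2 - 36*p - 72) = p + 2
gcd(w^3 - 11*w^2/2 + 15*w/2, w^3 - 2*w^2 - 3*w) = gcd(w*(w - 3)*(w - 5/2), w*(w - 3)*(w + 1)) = w^2 - 3*w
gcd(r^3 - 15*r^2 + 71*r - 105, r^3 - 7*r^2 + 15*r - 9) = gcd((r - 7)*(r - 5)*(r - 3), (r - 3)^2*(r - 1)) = r - 3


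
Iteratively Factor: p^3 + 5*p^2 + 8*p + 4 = (p + 2)*(p^2 + 3*p + 2) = (p + 1)*(p + 2)*(p + 2)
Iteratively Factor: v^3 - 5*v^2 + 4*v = (v - 4)*(v^2 - v) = (v - 4)*(v - 1)*(v)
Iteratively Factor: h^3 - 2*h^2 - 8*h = (h - 4)*(h^2 + 2*h) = h*(h - 4)*(h + 2)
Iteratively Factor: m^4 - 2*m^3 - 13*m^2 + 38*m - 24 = (m + 4)*(m^3 - 6*m^2 + 11*m - 6) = (m - 2)*(m + 4)*(m^2 - 4*m + 3) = (m - 3)*(m - 2)*(m + 4)*(m - 1)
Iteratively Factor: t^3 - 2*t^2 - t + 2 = (t - 1)*(t^2 - t - 2) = (t - 1)*(t + 1)*(t - 2)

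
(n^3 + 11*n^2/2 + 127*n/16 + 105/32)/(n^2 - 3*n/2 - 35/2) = (n^2 + 2*n + 15/16)/(n - 5)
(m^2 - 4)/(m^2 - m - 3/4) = 4*(4 - m^2)/(-4*m^2 + 4*m + 3)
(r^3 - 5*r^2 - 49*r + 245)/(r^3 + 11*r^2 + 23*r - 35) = (r^2 - 12*r + 35)/(r^2 + 4*r - 5)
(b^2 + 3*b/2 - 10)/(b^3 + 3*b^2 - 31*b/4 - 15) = 2/(2*b + 3)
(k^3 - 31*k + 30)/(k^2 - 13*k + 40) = (k^2 + 5*k - 6)/(k - 8)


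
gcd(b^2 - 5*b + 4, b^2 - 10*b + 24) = b - 4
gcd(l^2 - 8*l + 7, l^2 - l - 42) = l - 7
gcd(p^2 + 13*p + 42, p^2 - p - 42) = p + 6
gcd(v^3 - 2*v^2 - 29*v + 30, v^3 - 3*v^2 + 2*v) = v - 1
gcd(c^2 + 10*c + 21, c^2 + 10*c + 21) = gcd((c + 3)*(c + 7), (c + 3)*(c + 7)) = c^2 + 10*c + 21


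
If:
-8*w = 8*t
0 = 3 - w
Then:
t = -3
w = 3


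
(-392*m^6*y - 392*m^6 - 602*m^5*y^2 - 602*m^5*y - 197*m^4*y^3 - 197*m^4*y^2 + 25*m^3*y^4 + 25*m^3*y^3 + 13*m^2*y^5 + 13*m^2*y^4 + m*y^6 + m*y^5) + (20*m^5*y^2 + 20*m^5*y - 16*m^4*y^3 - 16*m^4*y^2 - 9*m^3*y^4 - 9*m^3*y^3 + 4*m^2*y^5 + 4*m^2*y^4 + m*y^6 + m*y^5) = -392*m^6*y - 392*m^6 - 582*m^5*y^2 - 582*m^5*y - 213*m^4*y^3 - 213*m^4*y^2 + 16*m^3*y^4 + 16*m^3*y^3 + 17*m^2*y^5 + 17*m^2*y^4 + 2*m*y^6 + 2*m*y^5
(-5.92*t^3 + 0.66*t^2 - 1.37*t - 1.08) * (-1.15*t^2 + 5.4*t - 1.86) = 6.808*t^5 - 32.727*t^4 + 16.1507*t^3 - 7.3836*t^2 - 3.2838*t + 2.0088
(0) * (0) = 0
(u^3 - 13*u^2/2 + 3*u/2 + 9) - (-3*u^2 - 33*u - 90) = u^3 - 7*u^2/2 + 69*u/2 + 99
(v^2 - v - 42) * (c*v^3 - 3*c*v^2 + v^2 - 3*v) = c*v^5 - 4*c*v^4 - 39*c*v^3 + 126*c*v^2 + v^4 - 4*v^3 - 39*v^2 + 126*v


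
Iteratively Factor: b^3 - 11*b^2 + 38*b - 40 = (b - 5)*(b^2 - 6*b + 8) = (b - 5)*(b - 2)*(b - 4)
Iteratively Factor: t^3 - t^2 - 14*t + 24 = (t + 4)*(t^2 - 5*t + 6) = (t - 2)*(t + 4)*(t - 3)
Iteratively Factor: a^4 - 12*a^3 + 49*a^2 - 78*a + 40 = (a - 4)*(a^3 - 8*a^2 + 17*a - 10) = (a - 4)*(a - 1)*(a^2 - 7*a + 10) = (a - 4)*(a - 2)*(a - 1)*(a - 5)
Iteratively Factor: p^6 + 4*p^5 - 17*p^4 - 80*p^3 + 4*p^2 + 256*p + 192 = (p + 3)*(p^5 + p^4 - 20*p^3 - 20*p^2 + 64*p + 64) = (p - 2)*(p + 3)*(p^4 + 3*p^3 - 14*p^2 - 48*p - 32) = (p - 2)*(p + 3)*(p + 4)*(p^3 - p^2 - 10*p - 8) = (p - 2)*(p + 2)*(p + 3)*(p + 4)*(p^2 - 3*p - 4) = (p - 4)*(p - 2)*(p + 2)*(p + 3)*(p + 4)*(p + 1)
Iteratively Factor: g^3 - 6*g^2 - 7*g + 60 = (g - 4)*(g^2 - 2*g - 15) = (g - 4)*(g + 3)*(g - 5)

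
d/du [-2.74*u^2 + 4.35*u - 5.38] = 4.35 - 5.48*u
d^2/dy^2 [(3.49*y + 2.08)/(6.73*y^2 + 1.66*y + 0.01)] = ((3.49*y + 2.08)*(13.46*y + 1.66)*(26.92*y + 3.32) - (140.9262*y + 39.5836)*(6.73*y^2 + 1.66*y + 0.01))/(6.73*y^2 + 1.66*y + 0.01)^3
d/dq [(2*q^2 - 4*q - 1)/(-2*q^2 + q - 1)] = (-6*q^2 - 8*q + 5)/(4*q^4 - 4*q^3 + 5*q^2 - 2*q + 1)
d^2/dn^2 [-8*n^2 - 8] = -16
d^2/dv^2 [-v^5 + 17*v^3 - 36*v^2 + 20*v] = -20*v^3 + 102*v - 72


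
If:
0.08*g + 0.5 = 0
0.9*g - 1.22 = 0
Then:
No Solution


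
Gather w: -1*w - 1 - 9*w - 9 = -10*w - 10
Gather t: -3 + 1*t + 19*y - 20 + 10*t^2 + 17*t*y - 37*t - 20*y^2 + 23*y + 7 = 10*t^2 + t*(17*y - 36) - 20*y^2 + 42*y - 16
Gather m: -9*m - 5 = -9*m - 5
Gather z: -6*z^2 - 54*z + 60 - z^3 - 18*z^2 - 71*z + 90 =-z^3 - 24*z^2 - 125*z + 150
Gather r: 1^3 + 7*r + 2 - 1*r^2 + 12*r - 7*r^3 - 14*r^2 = -7*r^3 - 15*r^2 + 19*r + 3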